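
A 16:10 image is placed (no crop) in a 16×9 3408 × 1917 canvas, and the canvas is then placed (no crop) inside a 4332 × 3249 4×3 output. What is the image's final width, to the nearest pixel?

3899 px

16:10 in 3408×1917: fills the height, so the image is 3067.20 × 1917.00.
The 16×9 canvas is width-limited in 4332×3249, giving 4332.00 × 2436.75; scale factor 1.2711.
Applying the same ×1.2711: 3067.20 → 3898.80.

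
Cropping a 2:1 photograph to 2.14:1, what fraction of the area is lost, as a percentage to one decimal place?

6.5%

2.14:1 is wider than 2:1, so the crop keeps the full width and trims the height.
(2.000)/(2.140) ≈ 0.935 of the area survives, leaving 6.54% discarded.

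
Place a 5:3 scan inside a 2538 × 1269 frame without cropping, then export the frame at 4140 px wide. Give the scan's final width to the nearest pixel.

Fitted into 2538×1269, the scan spans the height; its width is 1269 × 5/3 ≈ 2115.00 px.
Scaling 2538 → 4140 is ×1.6312, so the width becomes 2115.00 × 1.6312 ≈ 3450.00 px.

3450 px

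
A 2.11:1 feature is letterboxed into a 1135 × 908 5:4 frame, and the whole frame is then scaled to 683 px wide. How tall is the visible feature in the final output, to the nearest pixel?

324 px

Fitted into 1135×908, the feature spans the width; its height is 1135 / 2.110 ≈ 537.91 px.
Resizing to 683 px wide multiplies everything by 0.6018: 537.91 → 323.70 px.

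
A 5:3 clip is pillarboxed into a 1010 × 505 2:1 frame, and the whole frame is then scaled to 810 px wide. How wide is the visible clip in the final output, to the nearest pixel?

675 px

In the 1010×505 frame the clip fills the height: width = 505 × 5/3 ≈ 841.67 px.
Scaling 1010 → 810 is ×0.8020, so the width becomes 841.67 × 0.8020 ≈ 675.00 px.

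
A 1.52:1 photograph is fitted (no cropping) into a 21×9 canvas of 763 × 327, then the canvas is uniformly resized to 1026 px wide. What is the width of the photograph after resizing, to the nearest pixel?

Fitted into 763×327, the photograph spans the height; its width is 327 × 1.520 ≈ 497.04 px.
Scaling 763 → 1026 is ×1.3447, so the width becomes 497.04 × 1.3447 ≈ 668.37 px.

668 px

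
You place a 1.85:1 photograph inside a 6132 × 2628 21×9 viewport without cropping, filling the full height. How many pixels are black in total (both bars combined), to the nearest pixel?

3338086 pixels

That makes the image 4861.8000 px wide (2628 × 1.850).
Black = 6132 − 4861.8000 = 1270.2000 px.
Across the 2628-px span: 1270.2000 × 2628 ≈ 3338086 px.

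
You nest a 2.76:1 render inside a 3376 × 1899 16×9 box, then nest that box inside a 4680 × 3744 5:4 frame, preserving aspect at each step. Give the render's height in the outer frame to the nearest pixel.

Inside the 3376×1899 canvas the render is width-limited at 3376.00 × 1223.19.
16×9 in 4680×3744: fills the width, so the intermediate becomes 4680.00 × 2632.50 — a scale of ×1.3863.
So the render's height is 1223.19 × 1.3863 ≈ 1695.65.

1696 px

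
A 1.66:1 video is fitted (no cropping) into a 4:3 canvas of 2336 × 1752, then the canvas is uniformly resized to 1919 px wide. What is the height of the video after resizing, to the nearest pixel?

In the 2336×1752 frame the video fills the width: height = 2336 / 1.660 ≈ 1407.23 px.
The frame scales by 1919/2336 = 0.8215; 1407.23 × 0.8215 ≈ 1156.02 px.

1156 px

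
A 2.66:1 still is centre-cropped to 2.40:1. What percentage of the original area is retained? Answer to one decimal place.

2.40:1 is narrower than 2.66:1, so the crop keeps the full height and trims the width.
(2.400)/(2.660) ≈ 0.902 of the area survives.

90.2%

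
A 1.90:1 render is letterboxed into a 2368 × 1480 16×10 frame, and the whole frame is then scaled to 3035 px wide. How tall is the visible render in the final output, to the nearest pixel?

Fitted into 2368×1480, the render spans the width; its height is 2368 / 1.900 ≈ 1246.32 px.
Scaling 2368 → 3035 is ×1.2817, so the height becomes 1246.32 × 1.2817 ≈ 1597.37 px.

1597 px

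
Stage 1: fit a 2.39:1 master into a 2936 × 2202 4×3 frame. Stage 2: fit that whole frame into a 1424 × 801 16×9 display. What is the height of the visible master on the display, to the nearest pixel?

First fit — 2.39:1 into 2936×2202 spans the width: 2936.00 × 1228.45.
4×3 in 1424×801: fills the height, so the intermediate becomes 1068.00 × 801.00 — a scale of ×0.3638.
So the master's height is 1228.45 × 0.3638 ≈ 446.86.

447 px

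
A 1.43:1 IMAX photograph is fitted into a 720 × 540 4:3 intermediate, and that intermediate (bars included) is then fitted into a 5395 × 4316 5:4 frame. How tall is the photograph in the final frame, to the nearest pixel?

3773 px

First fit — 1.43:1 IMAX into 720×540 spans the width: 720.00 × 503.50.
The 4:3 canvas is width-limited in 5395×4316, giving 5395.00 × 4046.25; scale factor 7.4931.
Applying the same ×7.4931: 503.50 → 3772.73.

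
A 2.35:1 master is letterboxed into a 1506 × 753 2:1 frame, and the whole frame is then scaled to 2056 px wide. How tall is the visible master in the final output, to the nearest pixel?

875 px

In the 1506×753 frame the master fills the width: height = 1506 / 2.350 ≈ 640.85 px.
Scaling 1506 → 2056 is ×1.3652, so the height becomes 640.85 × 1.3652 ≈ 874.89 px.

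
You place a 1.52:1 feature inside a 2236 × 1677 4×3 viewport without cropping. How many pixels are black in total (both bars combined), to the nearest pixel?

Since 1.520 > 1.333, the feature is width-limited.
That makes the image 1471.0526 px tall (2236 / 1.520).
Black = 1677 − 1471.0526 = 205.9474 px.
That's 205.9474 × 2236 ≈ 460498 black pixels.

460498 pixels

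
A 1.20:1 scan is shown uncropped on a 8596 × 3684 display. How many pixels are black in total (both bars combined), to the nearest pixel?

15381437 pixels

Since 1.200 < 2.333, the scan is height-limited.
The scan is 3684 × 1.200 ≈ 4420.8000 px wide.
8596 − 4420.8000 = 4175.2000 px of bars.
Bar area = 4175.2000 × 3684 ≈ 15381437 px.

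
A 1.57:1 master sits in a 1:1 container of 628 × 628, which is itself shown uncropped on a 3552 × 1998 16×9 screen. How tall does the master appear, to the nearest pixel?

1273 px

Inside the 628×628 canvas the master is width-limited at 628.00 × 400.00.
Second fit — the 1:1 canvas into 3552×1998 spans the height: 1998.00 × 1998.00 (×3.1815 from 628×628).
The master scales with it: height 400.00 × 3.1815 ≈ 1272.61.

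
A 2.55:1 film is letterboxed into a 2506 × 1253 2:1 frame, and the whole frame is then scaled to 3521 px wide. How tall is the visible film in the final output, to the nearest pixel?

1381 px

In the 2506×1253 frame the film fills the width: height = 2506 / 2.550 ≈ 982.75 px.
Scaling 2506 → 3521 is ×1.4050, so the height becomes 982.75 × 1.4050 ≈ 1380.78 px.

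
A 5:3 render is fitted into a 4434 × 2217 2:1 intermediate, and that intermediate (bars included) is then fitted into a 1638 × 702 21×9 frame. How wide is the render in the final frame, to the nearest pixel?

First fit — 5:3 into 4434×2217 spans the height: 3695.00 × 2217.00.
Second fit — the 2:1 canvas into 1638×702 spans the height: 1404.00 × 702.00 (×0.3166 from 4434×2217).
Applying the same ×0.3166: 3695.00 → 1170.00.

1170 px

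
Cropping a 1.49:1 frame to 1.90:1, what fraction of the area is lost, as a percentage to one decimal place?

The width stays; only height is cut (since 1.90:1 is wider than 1.49:1).
Fraction kept = (1.490)/(1.900) ≈ 78.42%, so 21.58% is lost.

21.6%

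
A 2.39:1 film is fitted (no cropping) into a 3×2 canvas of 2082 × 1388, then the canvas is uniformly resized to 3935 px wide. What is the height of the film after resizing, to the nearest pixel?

1646 px

Fitted into 2082×1388, the film spans the width; its height is 2082 / 2.390 ≈ 871.13 px.
The frame scales by 3935/2082 = 1.8900; 871.13 × 1.8900 ≈ 1646.44 px.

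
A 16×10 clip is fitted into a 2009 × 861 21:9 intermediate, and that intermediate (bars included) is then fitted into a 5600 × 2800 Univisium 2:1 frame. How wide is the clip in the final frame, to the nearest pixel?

3840 px

Inside the 2009×861 canvas the clip is height-limited at 1377.60 × 861.00.
Second fit — the 21:9 canvas into 5600×2800 spans the width: 5600.00 × 2400.00 (×2.7875 from 2009×861).
Applying the same ×2.7875: 1377.60 → 3840.00.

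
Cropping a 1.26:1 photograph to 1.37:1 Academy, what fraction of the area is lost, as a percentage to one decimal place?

1.37:1 Academy is wider than 1.26:1, so the crop keeps the full width and trims the height.
Area ratio = (1.260)/(1.370) = 91.97%; the remaining 8.03% is cropped out.

8.0%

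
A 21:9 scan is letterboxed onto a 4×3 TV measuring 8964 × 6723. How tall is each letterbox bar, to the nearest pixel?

1441 px

21:9 is wider than 4×3, so it spans the full width.
Content height = 8964 × 9/21 ≈ 3841.71 px.
Leftover height: 6723 − 3841.71 = 2881.29 px → 1440.64 each side.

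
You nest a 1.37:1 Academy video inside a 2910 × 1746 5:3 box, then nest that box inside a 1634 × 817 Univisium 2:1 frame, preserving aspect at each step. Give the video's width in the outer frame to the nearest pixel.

1119 px

First fit — 1.37:1 Academy into 2910×1746 spans the height: 2392.02 × 1746.00.
The 5:3 canvas is height-limited in 1634×817, giving 1361.67 × 817.00; scale factor 0.4679.
So the video's width is 2392.02 × 0.4679 ≈ 1119.29.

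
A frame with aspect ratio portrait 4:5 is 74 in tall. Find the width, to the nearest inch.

74·4/5 = 59.20.

59 in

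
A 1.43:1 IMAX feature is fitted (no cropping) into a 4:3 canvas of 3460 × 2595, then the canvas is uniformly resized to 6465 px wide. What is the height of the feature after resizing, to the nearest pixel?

Fitted into 3460×2595, the feature spans the width; its height is 3460 / 1.430 ≈ 2419.58 px.
Scaling 3460 → 6465 is ×1.8685, so the height becomes 2419.58 × 1.8685 ≈ 4520.98 px.

4521 px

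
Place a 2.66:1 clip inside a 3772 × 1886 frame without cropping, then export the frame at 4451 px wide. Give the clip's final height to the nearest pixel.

In the 3772×1886 frame the clip fills the width: height = 3772 / 2.660 ≈ 1418.05 px.
Scaling 3772 → 4451 is ×1.1800, so the height becomes 1418.05 × 1.1800 ≈ 1673.31 px.

1673 px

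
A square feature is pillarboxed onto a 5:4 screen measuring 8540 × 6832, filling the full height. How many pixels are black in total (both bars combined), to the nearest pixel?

The feature is 6832 × 1/1 ≈ 6832.0000 px wide.
8540 − 6832.0000 = 1708.0000 px of bars.
Across the 6832-px span: 1708.0000 × 6832 ≈ 11669056 px.

11669056 pixels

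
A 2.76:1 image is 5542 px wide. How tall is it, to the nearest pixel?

Height = 5542 / 2.760 = 2007.97.

2008 px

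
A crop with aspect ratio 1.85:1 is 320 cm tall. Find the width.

592 cm

320 × 1.850 = 592.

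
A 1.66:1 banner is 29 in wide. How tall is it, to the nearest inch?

17 in

Height = 29 / 1.660 = 17.47.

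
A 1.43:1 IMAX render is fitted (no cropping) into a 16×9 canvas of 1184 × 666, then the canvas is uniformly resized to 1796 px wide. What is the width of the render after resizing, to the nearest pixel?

In the 1184×666 frame the render fills the height: width = 666 × 1.430 ≈ 952.38 px.
Scaling 1184 → 1796 is ×1.5169, so the width becomes 952.38 × 1.5169 ≈ 1444.66 px.

1445 px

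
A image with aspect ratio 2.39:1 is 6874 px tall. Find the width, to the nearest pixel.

16429 px

Width = 6874 × 2.390 = 16428.86.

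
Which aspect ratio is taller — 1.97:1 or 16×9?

16×9

1.97 and 16×9 = 1.778; 1.97 > 1.778. The smaller width-to-height ratio is the taller frame.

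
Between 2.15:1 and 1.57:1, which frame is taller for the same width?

1.57:1

2.15 and 1.57; 2.15 > 1.57. The smaller width-to-height ratio is the taller frame.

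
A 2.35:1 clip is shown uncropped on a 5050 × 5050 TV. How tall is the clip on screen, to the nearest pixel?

Since 2.350 > 1.000, the clip is width-limited.
Content height = 5050 / 2.350 ≈ 2148.94 px.

2149 px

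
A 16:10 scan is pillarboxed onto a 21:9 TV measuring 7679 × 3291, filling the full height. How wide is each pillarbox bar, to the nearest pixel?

That makes the image 5265.60 px wide (3291 × 16/10).
Leftover width: 7679 − 5265.60 = 2413.40 px → 1206.70 each side.

1207 px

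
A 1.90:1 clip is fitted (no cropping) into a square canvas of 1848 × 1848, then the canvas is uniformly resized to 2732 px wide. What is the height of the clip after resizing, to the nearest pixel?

In the 1848×1848 frame the clip fills the width: height = 1848 / 1.900 ≈ 972.63 px.
The frame scales by 2732/1848 = 1.4784; 972.63 × 1.4784 ≈ 1437.89 px.

1438 px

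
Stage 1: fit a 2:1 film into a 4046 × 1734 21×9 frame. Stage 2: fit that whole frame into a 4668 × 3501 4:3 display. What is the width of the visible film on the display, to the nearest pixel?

4001 px

First fit — 2:1 into 4046×1734 spans the height: 3468.00 × 1734.00.
The 21×9 canvas is width-limited in 4668×3501, giving 4668.00 × 2000.57; scale factor 1.1537.
The film scales with it: width 3468.00 × 1.1537 ≈ 4001.14.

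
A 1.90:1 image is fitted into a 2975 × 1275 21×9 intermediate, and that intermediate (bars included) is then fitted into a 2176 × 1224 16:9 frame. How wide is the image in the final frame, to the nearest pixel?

1.90:1 in 2975×1275: fills the height, so the image is 2422.50 × 1275.00.
21×9 in 2176×1224: fills the width, so the intermediate becomes 2176.00 × 932.57 — a scale of ×0.7314.
The image scales with it: width 2422.50 × 0.7314 ≈ 1771.89.

1772 px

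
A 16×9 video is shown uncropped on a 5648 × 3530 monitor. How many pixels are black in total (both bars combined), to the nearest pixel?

1993744 pixels

16×9 (1.778) > 16×10 (1.600), so the video fills the width.
Content height = 5648 × 9/16 ≈ 3177.0000 px.
Black = 3530 − 3177.0000 = 353.0000 px.
Across the 5648-px span: 353.0000 × 5648 ≈ 1993744 px.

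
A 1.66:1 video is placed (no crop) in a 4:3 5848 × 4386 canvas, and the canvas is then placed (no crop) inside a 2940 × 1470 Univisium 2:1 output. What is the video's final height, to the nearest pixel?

1181 px

First fit — 1.66:1 into 5848×4386 spans the width: 5848.00 × 3522.89.
Second fit — the 4:3 canvas into 2940×1470 spans the height: 1960.00 × 1470.00 (×0.3352 from 5848×4386).
Applying the same ×0.3352: 3522.89 → 1180.72.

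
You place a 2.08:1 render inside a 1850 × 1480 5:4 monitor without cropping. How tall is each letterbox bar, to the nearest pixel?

2.08:1 (2.080) > 5:4 (1.250), so the render fills the width.
The render is 1850 / 2.080 ≈ 889.42 px tall.
Black = 1480 − 889.42 = 590.58 px, or 295.29 per bar.

295 px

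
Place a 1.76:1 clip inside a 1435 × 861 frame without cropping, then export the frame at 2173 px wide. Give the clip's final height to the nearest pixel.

Fitted into 1435×861, the clip spans the width; its height is 1435 / 1.760 ≈ 815.34 px.
Resizing to 2173 px wide multiplies everything by 1.5143: 815.34 → 1234.66 px.

1235 px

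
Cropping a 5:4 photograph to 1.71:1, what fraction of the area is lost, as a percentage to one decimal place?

26.9%

The width stays; only height is cut (since 1.71:1 is wider than 5:4).
Area ratio = (1.250)/(1.710) = 73.10%; the remaining 26.90% is cropped out.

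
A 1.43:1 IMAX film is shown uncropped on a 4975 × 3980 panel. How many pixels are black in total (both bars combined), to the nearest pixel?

2492371 pixels

1.43:1 IMAX (1.430) > 5:4 (1.250), so the film fills the width.
The film is 4975 / 1.430 ≈ 3479.0210 px tall.
Black = 3980 − 3479.0210 = 500.9790 px.
Across the 4975-px span: 500.9790 × 4975 ≈ 2492371 px.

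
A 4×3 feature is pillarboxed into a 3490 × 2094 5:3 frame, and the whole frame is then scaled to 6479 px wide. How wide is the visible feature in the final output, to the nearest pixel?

5183 px

At 3490×2094 the feature is height-limited, so width = 2094 × 4/3 ≈ 2792.00 px.
Scaling 3490 → 6479 is ×1.8564, so the width becomes 2792.00 × 1.8564 ≈ 5183.20 px.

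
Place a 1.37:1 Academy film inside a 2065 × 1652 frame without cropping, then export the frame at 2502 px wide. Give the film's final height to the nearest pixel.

Fitted into 2065×1652, the film spans the width; its height is 2065 / 1.370 ≈ 1507.30 px.
The frame scales by 2502/2065 = 1.2116; 1507.30 × 1.2116 ≈ 1826.28 px.

1826 px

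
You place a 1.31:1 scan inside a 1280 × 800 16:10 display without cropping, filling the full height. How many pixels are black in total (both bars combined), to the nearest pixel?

The scan is 800 × 1.310 ≈ 1048.0000 px wide.
Leftover width: 1280 − 1048.0000 = 232.0000 px.
Across the 800-px span: 232.0000 × 800 ≈ 185600 px.

185600 pixels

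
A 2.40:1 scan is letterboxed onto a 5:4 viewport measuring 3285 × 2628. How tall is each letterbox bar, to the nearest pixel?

2.40:1 is wider than 5:4, so it spans the full width.
Content height = 3285 / 2.400 ≈ 1368.75 px.
Black = 2628 − 1368.75 = 1259.25 px, or 629.62 per bar.

630 px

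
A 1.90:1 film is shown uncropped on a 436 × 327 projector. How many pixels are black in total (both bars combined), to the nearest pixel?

Since 1.900 > 1.333, the film is width-limited.
The film is 436 / 1.900 ≈ 229.4737 px tall.
Leftover height: 327 − 229.4737 = 97.5263 px.
Across the 436-px span: 97.5263 × 436 ≈ 42521 px.

42521 pixels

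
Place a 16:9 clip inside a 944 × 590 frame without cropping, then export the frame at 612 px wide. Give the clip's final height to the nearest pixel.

In the 944×590 frame the clip fills the width: height = 944 × 9/16 ≈ 531.00 px.
The frame scales by 612/944 = 0.6483; 531.00 × 0.6483 ≈ 344.25 px.

344 px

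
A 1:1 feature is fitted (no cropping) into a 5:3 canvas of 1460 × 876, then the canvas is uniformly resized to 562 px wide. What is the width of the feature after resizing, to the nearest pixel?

337 px

In the 1460×876 frame the feature fills the height: width = 876 × 1/1 ≈ 876.00 px.
Scaling 1460 → 562 is ×0.3849, so the width becomes 876.00 × 0.3849 ≈ 337.20 px.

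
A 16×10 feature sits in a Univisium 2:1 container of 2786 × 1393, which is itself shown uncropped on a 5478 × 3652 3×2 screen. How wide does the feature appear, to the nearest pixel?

4382 px

16×10 in 2786×1393: fills the height, so the feature is 2228.80 × 1393.00.
Univisium 2:1 in 5478×3652: fills the width, so the intermediate becomes 5478.00 × 2739.00 — a scale of ×1.9663.
So the feature's width is 2228.80 × 1.9663 ≈ 4382.40.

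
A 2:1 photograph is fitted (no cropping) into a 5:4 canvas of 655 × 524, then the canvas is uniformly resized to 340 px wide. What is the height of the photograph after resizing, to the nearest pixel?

170 px

In the 655×524 frame the photograph fills the width: height = 655 × 1/2 ≈ 327.50 px.
The frame scales by 340/655 = 0.5191; 327.50 × 0.5191 ≈ 170.00 px.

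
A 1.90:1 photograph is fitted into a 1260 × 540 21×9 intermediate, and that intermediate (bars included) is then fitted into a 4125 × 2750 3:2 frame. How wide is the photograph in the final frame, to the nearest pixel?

Inside the 1260×540 canvas the photograph is height-limited at 1026.00 × 540.00.
Second fit — the 21×9 canvas into 4125×2750 spans the width: 4125.00 × 1767.86 (×3.2738 from 1260×540).
So the photograph's width is 1026.00 × 3.2738 ≈ 3358.93.

3359 px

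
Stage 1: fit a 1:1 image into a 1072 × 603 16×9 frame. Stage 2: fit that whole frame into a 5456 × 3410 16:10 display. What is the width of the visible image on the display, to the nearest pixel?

3069 px

Inside the 1072×603 canvas the image is height-limited at 603.00 × 603.00.
The 16×9 canvas is width-limited in 5456×3410, giving 5456.00 × 3069.00; scale factor 5.0896.
So the image's width is 603.00 × 5.0896 ≈ 3069.00.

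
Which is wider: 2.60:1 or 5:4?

2.6 and 5:4 = 1.25; 2.6 > 1.25.

2.60:1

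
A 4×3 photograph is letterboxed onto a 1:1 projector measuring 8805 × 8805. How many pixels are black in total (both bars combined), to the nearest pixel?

Since 1.333 > 1.000, the photograph is width-limited.
That makes the image 6603.7500 px tall (8805 × 3/4).
Black = 8805 − 6603.7500 = 2201.2500 px.
That's 2201.2500 × 8805 ≈ 19382006 black pixels.

19382006 pixels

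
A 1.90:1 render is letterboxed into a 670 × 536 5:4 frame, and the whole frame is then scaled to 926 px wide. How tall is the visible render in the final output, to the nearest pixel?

487 px

At 670×536 the render is width-limited, so height = 670 / 1.900 ≈ 352.63 px.
Resizing to 926 px wide multiplies everything by 1.3821: 352.63 → 487.37 px.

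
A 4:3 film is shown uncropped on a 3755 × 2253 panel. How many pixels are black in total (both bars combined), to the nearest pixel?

1692003 pixels

Since 1.333 < 1.667, the film is height-limited.
The film is 2253 × 4/3 ≈ 3004.0000 px wide.
Leftover width: 3755 − 3004.0000 = 751.0000 px.
Bar area = 751.0000 × 2253 ≈ 1692003 px.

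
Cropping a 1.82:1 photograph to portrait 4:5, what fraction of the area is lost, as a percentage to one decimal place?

56.0%

Going from 1.82:1 to portrait 4:5 means cutting width while keeping height.
(0.800)/(1.820) ≈ 0.440 of the area survives, leaving 56.04% discarded.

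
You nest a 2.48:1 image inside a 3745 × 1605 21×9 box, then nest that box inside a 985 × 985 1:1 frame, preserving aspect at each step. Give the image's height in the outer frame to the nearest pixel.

397 px

First fit — 2.48:1 into 3745×1605 spans the width: 3745.00 × 1510.08.
21×9 in 985×985: fills the width, so the intermediate becomes 985.00 × 422.14 — a scale of ×0.2630.
Applying the same ×0.2630: 1510.08 → 397.18.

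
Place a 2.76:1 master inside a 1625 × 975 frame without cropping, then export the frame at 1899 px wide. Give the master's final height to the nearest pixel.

In the 1625×975 frame the master fills the width: height = 1625 / 2.760 ≈ 588.77 px.
Resizing to 1899 px wide multiplies everything by 1.1686: 588.77 → 688.04 px.

688 px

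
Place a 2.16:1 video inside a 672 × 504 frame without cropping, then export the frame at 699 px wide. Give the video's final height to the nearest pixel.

Fitted into 672×504, the video spans the width; its height is 672 / 2.160 ≈ 311.11 px.
The frame scales by 699/672 = 1.0402; 311.11 × 1.0402 ≈ 323.61 px.

324 px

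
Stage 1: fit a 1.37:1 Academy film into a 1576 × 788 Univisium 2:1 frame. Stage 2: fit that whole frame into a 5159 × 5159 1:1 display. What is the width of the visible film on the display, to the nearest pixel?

3534 px

Inside the 1576×788 canvas the film is height-limited at 1079.56 × 788.00.
Second fit — the Univisium 2:1 canvas into 5159×5159 spans the width: 5159.00 × 2579.50 (×3.2735 from 1576×788).
So the film's width is 1079.56 × 3.2735 ≈ 3533.91.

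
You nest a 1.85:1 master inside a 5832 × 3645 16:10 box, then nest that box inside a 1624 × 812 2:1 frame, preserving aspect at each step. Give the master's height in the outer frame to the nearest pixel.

First fit — 1.85:1 into 5832×3645 spans the width: 5832.00 × 3152.43.
16:10 in 1624×812: fills the height, so the intermediate becomes 1299.20 × 812.00 — a scale of ×0.2228.
Applying the same ×0.2228: 3152.43 → 702.27.

702 px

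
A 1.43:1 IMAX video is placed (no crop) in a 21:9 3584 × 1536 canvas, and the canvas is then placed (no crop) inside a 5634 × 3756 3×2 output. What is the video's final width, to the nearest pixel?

First fit — 1.43:1 IMAX into 3584×1536 spans the height: 2196.48 × 1536.00.
Second fit — the 21:9 canvas into 5634×3756 spans the width: 5634.00 × 2414.57 (×1.5720 from 3584×1536).
Applying the same ×1.5720: 2196.48 → 3452.84.

3453 px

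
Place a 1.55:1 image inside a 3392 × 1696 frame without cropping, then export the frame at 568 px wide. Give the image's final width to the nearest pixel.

440 px

In the 3392×1696 frame the image fills the height: width = 1696 × 1.550 ≈ 2628.80 px.
Scaling 3392 → 568 is ×0.1675, so the width becomes 2628.80 × 0.1675 ≈ 440.20 px.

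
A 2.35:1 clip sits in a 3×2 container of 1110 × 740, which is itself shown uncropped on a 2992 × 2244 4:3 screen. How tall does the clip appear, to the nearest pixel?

2.35:1 in 1110×740: fills the width, so the clip is 1110.00 × 472.34.
The 3×2 canvas is width-limited in 2992×2244, giving 2992.00 × 1994.67; scale factor 2.6955.
The clip scales with it: height 472.34 × 2.6955 ≈ 1273.19.

1273 px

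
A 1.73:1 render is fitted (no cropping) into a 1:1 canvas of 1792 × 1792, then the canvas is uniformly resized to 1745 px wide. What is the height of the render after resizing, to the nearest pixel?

Fitted into 1792×1792, the render spans the width; its height is 1792 / 1.730 ≈ 1035.84 px.
Resizing to 1745 px wide multiplies everything by 0.9738: 1035.84 → 1008.67 px.

1009 px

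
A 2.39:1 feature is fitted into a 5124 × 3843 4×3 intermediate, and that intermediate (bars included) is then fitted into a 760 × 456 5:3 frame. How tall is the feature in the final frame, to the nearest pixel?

2.39:1 in 5124×3843: fills the width, so the feature is 5124.00 × 2143.93.
The 4×3 canvas is height-limited in 760×456, giving 608.00 × 456.00; scale factor 0.1187.
So the feature's height is 2143.93 × 0.1187 ≈ 254.39.

254 px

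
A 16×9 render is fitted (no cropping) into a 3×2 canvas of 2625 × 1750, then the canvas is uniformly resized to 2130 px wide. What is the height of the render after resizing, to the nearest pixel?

Fitted into 2625×1750, the render spans the width; its height is 2625 × 9/16 ≈ 1476.56 px.
Scaling 2625 → 2130 is ×0.8114, so the height becomes 1476.56 × 0.8114 ≈ 1198.12 px.

1198 px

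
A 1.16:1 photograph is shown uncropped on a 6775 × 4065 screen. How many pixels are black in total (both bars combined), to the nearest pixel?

1.16:1 is narrower than 5:3, so it spans the full height.
The photograph is 4065 × 1.160 ≈ 4715.4000 px wide.
Black = 6775 − 4715.4000 = 2059.6000 px.
That's 2059.6000 × 4065 ≈ 8372274 black pixels.

8372274 pixels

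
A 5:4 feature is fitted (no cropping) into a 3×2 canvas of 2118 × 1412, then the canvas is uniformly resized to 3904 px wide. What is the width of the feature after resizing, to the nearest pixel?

3253 px

In the 2118×1412 frame the feature fills the height: width = 1412 × 5/4 ≈ 1765.00 px.
Resizing to 3904 px wide multiplies everything by 1.8432: 1765.00 → 3253.33 px.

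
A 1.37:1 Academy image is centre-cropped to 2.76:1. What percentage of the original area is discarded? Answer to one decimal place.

50.4%

Going from 1.37:1 Academy to 2.76:1 means cutting height while keeping width.
Fraction kept = (1.370)/(2.760) ≈ 49.64%, so 50.36% is lost.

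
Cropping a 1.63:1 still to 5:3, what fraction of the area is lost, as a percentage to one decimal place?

2.2%

The width stays; only height is cut (since 5:3 is wider than 1.63:1).
(1.630)/(1.667) ≈ 0.978 of the area survives, leaving 2.20% discarded.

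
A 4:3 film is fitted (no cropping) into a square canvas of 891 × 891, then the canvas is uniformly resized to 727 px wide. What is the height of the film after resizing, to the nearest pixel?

545 px

Fitted into 891×891, the film spans the width; its height is 891 × 3/4 ≈ 668.25 px.
The frame scales by 727/891 = 0.8159; 668.25 × 0.8159 ≈ 545.25 px.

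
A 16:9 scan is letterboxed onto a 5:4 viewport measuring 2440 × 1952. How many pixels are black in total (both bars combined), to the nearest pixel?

16:9 (1.778) > 5:4 (1.250), so the scan fills the width.
Content height = 2440 × 9/16 ≈ 1372.5000 px.
1952 − 1372.5000 = 579.5000 px of bars.
That's 579.5000 × 2440 ≈ 1413980 black pixels.

1413980 pixels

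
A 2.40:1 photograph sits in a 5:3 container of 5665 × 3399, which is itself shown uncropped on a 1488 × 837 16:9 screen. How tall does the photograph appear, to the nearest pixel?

581 px

2.40:1 in 5665×3399: fills the width, so the photograph is 5665.00 × 2360.42.
Second fit — the 5:3 canvas into 1488×837 spans the height: 1395.00 × 837.00 (×0.2462 from 5665×3399).
The photograph scales with it: height 2360.42 × 0.2462 ≈ 581.25.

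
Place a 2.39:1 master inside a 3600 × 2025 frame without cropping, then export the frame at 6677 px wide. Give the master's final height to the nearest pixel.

2794 px

At 3600×2025 the master is width-limited, so height = 3600 / 2.390 ≈ 1506.28 px.
Scaling 3600 → 6677 is ×1.8547, so the height becomes 1506.28 × 1.8547 ≈ 2793.72 px.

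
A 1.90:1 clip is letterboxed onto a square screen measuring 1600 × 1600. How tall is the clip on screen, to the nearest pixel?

1.90:1 (1.900) > square (1.000), so the clip fills the width.
Content height = 1600 / 1.900 ≈ 842.11 px.

842 px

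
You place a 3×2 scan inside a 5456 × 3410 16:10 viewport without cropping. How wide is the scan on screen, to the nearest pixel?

3×2 is narrower than 16:10, so it spans the full height.
That makes the image 5115.00 px wide (3410 × 3/2).

5115 px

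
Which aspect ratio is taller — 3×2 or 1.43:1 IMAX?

3×2 = 1.5 and 1.43; 1.5 > 1.43. The smaller width-to-height ratio is the taller frame.

1.43:1 IMAX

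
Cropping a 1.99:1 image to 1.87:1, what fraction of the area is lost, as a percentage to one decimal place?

Going from 1.99:1 to 1.87:1 means cutting width while keeping height.
Fraction kept = (1.870)/(1.990) ≈ 93.97%, so 6.03% is lost.

6.0%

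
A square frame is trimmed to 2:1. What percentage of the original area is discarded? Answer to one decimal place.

The width stays; only height is cut (since 2:1 is wider than square).
(1.000)/(2.000) ≈ 0.500 of the area survives, leaving 50.00% discarded.

50.0%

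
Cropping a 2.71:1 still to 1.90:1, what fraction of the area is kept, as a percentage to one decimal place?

The height stays; only width is cut (since 1.90:1 is narrower than 2.71:1).
(1.900)/(2.710) ≈ 0.701 of the area survives.

70.1%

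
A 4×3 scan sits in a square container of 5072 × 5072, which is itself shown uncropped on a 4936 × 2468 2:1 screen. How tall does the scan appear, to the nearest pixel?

Inside the 5072×5072 canvas the scan is width-limited at 5072.00 × 3804.00.
square in 4936×2468: fills the height, so the intermediate becomes 2468.00 × 2468.00 — a scale of ×0.4866.
Applying the same ×0.4866: 3804.00 → 1851.00.

1851 px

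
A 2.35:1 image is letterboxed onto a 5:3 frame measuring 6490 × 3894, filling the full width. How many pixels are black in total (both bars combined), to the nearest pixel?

Content height = 6490 / 2.350 ≈ 2761.7021 px.
Black = 3894 − 2761.7021 = 1132.2979 px.
Bar area = 1132.2979 × 6490 ≈ 7348613 px.

7348613 pixels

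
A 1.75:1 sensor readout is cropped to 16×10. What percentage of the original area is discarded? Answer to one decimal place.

8.6%

Going from 1.75:1 to 16×10 means cutting width while keeping height.
Fraction kept = (1.600)/(1.750) ≈ 91.43%, so 8.57% is lost.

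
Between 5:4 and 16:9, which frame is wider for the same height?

5:4 = 1.25 and 16:9 = 1.778; 1.778 > 1.25.

16:9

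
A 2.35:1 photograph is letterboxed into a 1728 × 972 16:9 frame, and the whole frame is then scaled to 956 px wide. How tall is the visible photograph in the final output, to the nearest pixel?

407 px

At 1728×972 the photograph is width-limited, so height = 1728 / 2.350 ≈ 735.32 px.
Scaling 1728 → 956 is ×0.5532, so the height becomes 735.32 × 0.5532 ≈ 406.81 px.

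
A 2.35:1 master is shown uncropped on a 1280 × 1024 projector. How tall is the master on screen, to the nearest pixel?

2.35:1 (2.350) > 5:4 (1.250), so the master fills the width.
Content height = 1280 / 2.350 ≈ 544.68 px.

545 px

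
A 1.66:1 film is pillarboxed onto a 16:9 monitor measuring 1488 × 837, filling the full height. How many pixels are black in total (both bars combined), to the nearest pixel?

Content width = 837 × 1.660 ≈ 1389.4200 px.
Black = 1488 − 1389.4200 = 98.5800 px.
Bar area = 98.5800 × 837 ≈ 82511 px.

82511 pixels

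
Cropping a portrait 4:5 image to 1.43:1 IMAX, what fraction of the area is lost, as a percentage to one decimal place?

The width stays; only height is cut (since 1.43:1 IMAX is wider than portrait 4:5).
(0.800)/(1.430) ≈ 0.559 of the area survives, leaving 44.06% discarded.

44.1%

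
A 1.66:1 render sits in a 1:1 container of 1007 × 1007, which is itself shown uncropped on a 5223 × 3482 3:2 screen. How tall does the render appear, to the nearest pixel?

First fit — 1.66:1 into 1007×1007 spans the width: 1007.00 × 606.63.
1:1 in 5223×3482: fills the height, so the intermediate becomes 3482.00 × 3482.00 — a scale of ×3.4578.
So the render's height is 606.63 × 3.4578 ≈ 2097.59.

2098 px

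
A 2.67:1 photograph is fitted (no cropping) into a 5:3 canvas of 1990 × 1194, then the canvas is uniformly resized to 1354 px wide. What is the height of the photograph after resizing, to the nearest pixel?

Fitted into 1990×1194, the photograph spans the width; its height is 1990 / 2.670 ≈ 745.32 px.
The frame scales by 1354/1990 = 0.6804; 745.32 × 0.6804 ≈ 507.12 px.

507 px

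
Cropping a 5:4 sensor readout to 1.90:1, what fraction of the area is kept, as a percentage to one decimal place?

Going from 5:4 to 1.90:1 means cutting height while keeping width.
(1.250)/(1.900) ≈ 0.658 of the area survives.

65.8%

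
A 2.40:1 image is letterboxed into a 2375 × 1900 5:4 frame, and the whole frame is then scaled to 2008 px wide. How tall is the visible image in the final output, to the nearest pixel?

837 px

In the 2375×1900 frame the image fills the width: height = 2375 / 2.400 ≈ 989.58 px.
Scaling 2375 → 2008 is ×0.8455, so the height becomes 989.58 × 0.8455 ≈ 836.67 px.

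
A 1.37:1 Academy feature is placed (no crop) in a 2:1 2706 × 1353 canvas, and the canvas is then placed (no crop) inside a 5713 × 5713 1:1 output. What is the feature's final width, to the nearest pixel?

First fit — 1.37:1 Academy into 2706×1353 spans the height: 1853.61 × 1353.00.
The 2:1 canvas is width-limited in 5713×5713, giving 5713.00 × 2856.50; scale factor 2.1112.
So the feature's width is 1853.61 × 2.1112 ≈ 3913.41.

3913 px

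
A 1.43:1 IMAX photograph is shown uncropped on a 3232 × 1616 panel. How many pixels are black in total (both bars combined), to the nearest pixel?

1488530 pixels

Since 1.430 < 2.000, the photograph is height-limited.
The photograph is 1616 × 1.430 ≈ 2310.8800 px wide.
Black = 3232 − 2310.8800 = 921.1200 px.
Across the 1616-px span: 921.1200 × 1616 ≈ 1488530 px.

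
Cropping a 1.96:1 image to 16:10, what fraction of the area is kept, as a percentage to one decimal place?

The height stays; only width is cut (since 16:10 is narrower than 1.96:1).
(1.600)/(1.960) ≈ 0.816 of the area survives.

81.6%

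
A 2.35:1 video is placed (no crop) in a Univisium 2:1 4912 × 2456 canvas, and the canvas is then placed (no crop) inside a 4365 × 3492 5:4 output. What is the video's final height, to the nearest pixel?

1857 px

First fit — 2.35:1 into 4912×2456 spans the width: 4912.00 × 2090.21.
Univisium 2:1 in 4365×3492: fills the width, so the intermediate becomes 4365.00 × 2182.50 — a scale of ×0.8886.
The video scales with it: height 2090.21 × 0.8886 ≈ 1857.45.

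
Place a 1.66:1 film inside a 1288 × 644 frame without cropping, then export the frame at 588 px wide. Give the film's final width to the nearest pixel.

488 px

Fitted into 1288×644, the film spans the height; its width is 644 × 1.660 ≈ 1069.04 px.
Resizing to 588 px wide multiplies everything by 0.4565: 1069.04 → 488.04 px.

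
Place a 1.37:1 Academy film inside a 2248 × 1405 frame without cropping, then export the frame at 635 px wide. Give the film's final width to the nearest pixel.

544 px

Fitted into 2248×1405, the film spans the height; its width is 1405 × 1.370 ≈ 1924.85 px.
Scaling 2248 → 635 is ×0.2825, so the width becomes 1924.85 × 0.2825 ≈ 543.72 px.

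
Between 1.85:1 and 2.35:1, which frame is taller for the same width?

1.85 and 2.35; 2.35 > 1.85. The smaller width-to-height ratio is the taller frame.

1.85:1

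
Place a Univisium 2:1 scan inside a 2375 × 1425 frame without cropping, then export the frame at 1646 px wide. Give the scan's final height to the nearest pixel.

823 px

At 2375×1425 the scan is width-limited, so height = 2375 × 1/2 ≈ 1187.50 px.
Resizing to 1646 px wide multiplies everything by 0.6931: 1187.50 → 823.00 px.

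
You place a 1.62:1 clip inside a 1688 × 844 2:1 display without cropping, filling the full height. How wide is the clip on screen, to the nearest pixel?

1367 px

That makes the image 1367.28 px wide (844 × 1.620).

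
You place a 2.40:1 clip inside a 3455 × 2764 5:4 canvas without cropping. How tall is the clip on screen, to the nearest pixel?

1440 px

2.40:1 is wider than 5:4, so it spans the full width.
The clip is 3455 / 2.400 ≈ 1439.58 px tall.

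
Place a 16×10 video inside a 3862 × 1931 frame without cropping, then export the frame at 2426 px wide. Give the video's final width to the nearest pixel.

Fitted into 3862×1931, the video spans the height; its width is 1931 × 16/10 ≈ 3089.60 px.
The frame scales by 2426/3862 = 0.6282; 3089.60 × 0.6282 ≈ 1940.80 px.

1941 px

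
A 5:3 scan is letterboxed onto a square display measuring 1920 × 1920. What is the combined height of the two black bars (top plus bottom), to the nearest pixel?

5:3 is wider than square, so it spans the full width.
The scan is 1920 × 3/5 ≈ 1152.00 px tall.
Leftover height: 1920 − 1152.00 = 768.00 px.

768 px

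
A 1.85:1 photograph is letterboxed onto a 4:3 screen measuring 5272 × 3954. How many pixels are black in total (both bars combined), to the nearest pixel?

1.85:1 (1.850) > 4:3 (1.333), so the photograph fills the width.
The photograph is 5272 / 1.850 ≈ 2849.7297 px tall.
3954 − 2849.7297 = 1104.2703 px of bars.
Bar area = 1104.2703 × 5272 ≈ 5821713 px.

5821713 pixels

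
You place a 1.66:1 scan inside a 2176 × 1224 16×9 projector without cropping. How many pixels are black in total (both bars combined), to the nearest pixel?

Since 1.660 < 1.778, the scan is height-limited.
That makes the image 2031.8400 px wide (1224 × 1.660).
Black = 2176 − 2031.8400 = 144.1600 px.
That's 144.1600 × 1224 ≈ 176452 black pixels.

176452 pixels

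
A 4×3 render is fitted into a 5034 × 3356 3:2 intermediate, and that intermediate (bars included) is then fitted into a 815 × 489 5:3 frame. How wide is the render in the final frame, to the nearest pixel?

First fit — 4×3 into 5034×3356 spans the height: 4474.67 × 3356.00.
Second fit — the 3:2 canvas into 815×489 spans the height: 733.50 × 489.00 (×0.1457 from 5034×3356).
So the render's width is 4474.67 × 0.1457 ≈ 652.00.

652 px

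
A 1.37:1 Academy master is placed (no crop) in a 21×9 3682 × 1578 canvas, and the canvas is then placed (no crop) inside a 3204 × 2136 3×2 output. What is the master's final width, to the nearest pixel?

Inside the 3682×1578 canvas the master is height-limited at 2161.86 × 1578.00.
21×9 in 3204×2136: fills the width, so the intermediate becomes 3204.00 × 1373.14 — a scale of ×0.8702.
Applying the same ×0.8702: 2161.86 → 1881.21.

1881 px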